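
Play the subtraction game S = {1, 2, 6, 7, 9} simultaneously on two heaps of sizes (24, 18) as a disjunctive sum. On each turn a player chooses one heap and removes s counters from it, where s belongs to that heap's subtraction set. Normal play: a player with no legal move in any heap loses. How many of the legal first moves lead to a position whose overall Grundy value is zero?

All heaps use S = {1, 2, 6, 7, 9}:
n :  0  1  2  3  4  5  6  7  8  9 10 11 12 13 14 15 16 17 18 19 20 21 22 23 24
G :  0  1  2  0  1  2  3  4  0  1  2  0  1  2  3  4  0  1  2  0  1  2  3  4  0
Heap A: G(24) = 0.
Heap B: G(18) = 2.
Combined Grundy value = 0 ⊕ 2 = 2.
A winning move leaves total XOR = 0, i.e. changes one component's Grundy value g to g ⊕ X where X is the current total.
Heap A: need g' = 0⊕2 = 2. Options: 24−1→G=4, 24−2→G=3, 24−6→G=2, 24−7→G=1, 24−9→G=4. Hits: 1.
Heap B: need g' = 2⊕2 = 0. Options: 18−1→G=1, 18−2→G=0, 18−6→G=1, 18−7→G=0, 18−9→G=1. Hits: 2.

3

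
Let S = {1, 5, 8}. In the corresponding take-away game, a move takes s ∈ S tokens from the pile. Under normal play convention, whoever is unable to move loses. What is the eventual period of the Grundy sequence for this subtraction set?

13

n :  0  1  2  3  4  5  6  7  8  9 10 11 12 13 14 15 16 17 18 19 20 21 22 23 24 25 26 27
G :  0  1  0  1  0  1  0  1  2  3  2  3  2  0  1  0  1  0  1  0  1  2  3  2  3  2  0  1
G(n+13) = G(n) holds for n = 0,…,7 (a full window of length max(S) = 8), so the sequence is purely periodic with period 13.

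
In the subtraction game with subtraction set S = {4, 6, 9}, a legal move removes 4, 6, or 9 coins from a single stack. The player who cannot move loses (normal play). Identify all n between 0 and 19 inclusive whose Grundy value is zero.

n :  0  1  2  3  4  5  6  7  8  9 10 11 12 13 14 15 16 17 18 19
G :  0  0  0  0  1  1  1  1  2  2  2  2  3  0  0  0  0  1  1  1
P-positions are exactly the n with G(n) = 0.

0, 1, 2, 3, 13, 14, 15, 16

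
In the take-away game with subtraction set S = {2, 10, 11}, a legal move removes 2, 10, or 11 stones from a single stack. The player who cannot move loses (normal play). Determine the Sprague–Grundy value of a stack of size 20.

G(0) = 0
G(1) = mex{} = 0
G(2) = mex{0} = 1
G(3) = mex{0} = 1
G(4) = mex{1} = 0
G(5) = mex{1} = 0
G(6) = mex{0} = 1
G(7) = mex{0} = 1
G(8) = mex{1} = 0
G(9) = mex{1} = 0
G(10) = mex{0,0} = 1
G(11) = mex{0,0,0} = 1
G(12) = mex{1,1,0} = 2
G(13) = mex{1,1,1} = 0
G(14) = mex{2,0,1} = 3
G(15) = mex{0,0,0} = 1
G(16) = mex{3,1,0} = 2
G(17) = mex{1,1,1} = 0
G(18) = mex{2,0,1} = 3
G(19) = mex{0,0,0} = 1
G(20) = mex{3,1,0} = 2

2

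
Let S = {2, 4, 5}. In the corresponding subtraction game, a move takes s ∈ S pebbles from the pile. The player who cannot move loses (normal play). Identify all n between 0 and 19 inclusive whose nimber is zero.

n :  0  1  2  3  4  5  6  7  8  9 10 11 12 13 14 15 16 17 18 19
G :  0  0  1  1  2  2  3  0  0  1  1  2  2  3  0  0  1  1  2  2
P-positions are exactly the n with G(n) = 0.

0, 1, 7, 8, 14, 15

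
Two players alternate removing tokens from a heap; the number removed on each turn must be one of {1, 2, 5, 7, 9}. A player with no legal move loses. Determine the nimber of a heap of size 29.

1

n :  0  1  2  3  4  5  6  7  8  9 10 11 12 13 14 15 16 17 18 19 20 21 22 23 24 25 26 27 28 29
G :  0  1  2  0  1  2  0  1  2  3  4  5  3  4  0  1  2  0  1  2  0  1  2  3  4  5  3  4  0  1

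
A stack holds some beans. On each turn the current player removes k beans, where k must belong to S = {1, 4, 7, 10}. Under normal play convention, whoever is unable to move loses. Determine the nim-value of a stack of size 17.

1

n :  0  1  2  3  4  5  6  7  8  9 10 11 12 13 14 15 16 17
G :  0  1  0  1  2  0  1  2  0  1  2  0  1  0  1  2  0  1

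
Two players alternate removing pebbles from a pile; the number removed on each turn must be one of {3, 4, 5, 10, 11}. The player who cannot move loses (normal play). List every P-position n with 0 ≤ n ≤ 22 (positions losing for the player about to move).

0, 1, 2, 8, 9, 15, 16, 17

G(0) = 0
G(1) = mex{} = 0
G(2) = mex{} = 0
G(3) = mex{0} = 1
G(4) = mex{0,0} = 1
G(5) = mex{0,0,0} = 1
G(6) = mex{1,0,0} = 2
G(7) = mex{1,1,0} = 2
G(8) = mex{1,1,1} = 0
G(9) = mex{2,1,1} = 0
G(10) = mex{2,2,1,0} = 3
G(11) = mex{0,2,2,0,0} = 1
G(12) = mex{0,0,2,0,0} = 1
G(13) = mex{3,0,0,1,0} = 2
G(14) = mex{1,3,0,1,1} = 2
G(15) = mex{1,1,3,1,1} = 0
G(16) = mex{2,1,1,2,1} = 0
G(17) = mex{2,2,1,2,2} = 0
G(18) = mex{0,2,2,0,2} = 1
G(19) = mex{0,0,2,0,0} = 1
G(20) = mex{0,0,0,3,0} = 1
G(21) = mex{1,0,0,1,3} = 2
G(22) = mex{1,1,0,1,1} = 2
P-positions are exactly the n with G(n) = 0.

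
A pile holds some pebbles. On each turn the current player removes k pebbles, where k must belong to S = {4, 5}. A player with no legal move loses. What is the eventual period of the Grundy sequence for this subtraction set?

9

n :  0  1  2  3  4  5  6  7  8  9 10 11 12 13 14 15 16 17 18 19
G :  0  0  0  0  1  1  1  1  2  0  0  0  0  1  1  1  1  2  0  0
G(n+9) = G(n) holds for n = 0,…,4 (a full window of length max(S) = 5), so the sequence is purely periodic with period 9.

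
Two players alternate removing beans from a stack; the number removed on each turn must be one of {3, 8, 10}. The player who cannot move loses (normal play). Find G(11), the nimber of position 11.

3

n :  0  1  2  3  4  5  6  7  8  9 10 11
G :  0  0  0  1  1  1  0  0  2  1  1  3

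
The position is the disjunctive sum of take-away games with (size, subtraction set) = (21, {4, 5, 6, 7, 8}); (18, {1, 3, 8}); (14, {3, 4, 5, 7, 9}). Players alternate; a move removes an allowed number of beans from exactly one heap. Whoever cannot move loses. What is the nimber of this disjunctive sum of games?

3

Heap A, S = {4, 5, 6, 7, 8}:
G(0) = 0
G(1) = mex{} = 0
G(2) = mex{} = 0
G(3) = mex{} = 0
G(4) = mex{0} = 1
G(5) = mex{0,0} = 1
G(6) = mex{0,0,0} = 1
G(7) = mex{0,0,0,0} = 1
G(8) = mex{1,0,0,0,0} = 2
G(9) = mex{1,1,0,0,0} = 2
G(10) = mex{1,1,1,0,0} = 2
G(11) = mex{1,1,1,1,0} = 2
G(12) = mex{2,1,1,1,1} = 0
G(13) = mex{2,2,1,1,1} = 0
G(14) = mex{2,2,2,1,1} = 0
G(15) = mex{2,2,2,2,1} = 0
G(16) = mex{0,2,2,2,2} = 1
G(17) = mex{0,0,2,2,2} = 1
G(18) = mex{0,0,0,2,2} = 1
G(19) = mex{0,0,0,0,2} = 1
G(20) = mex{1,0,0,0,0} = 2
G(21) = mex{1,1,0,0,0} = 2
G_A(21) = 2.
Heap B, S = {1, 3, 8}:
G(0) = 0
G(1) = mex{0} = 1
G(2) = mex{1} = 0
G(3) = mex{0,0} = 1
G(4) = mex{1,1} = 0
G(5) = mex{0,0} = 1
G(6) = mex{1,1} = 0
G(7) = mex{0,0} = 1
G(8) = mex{1,1,0} = 2
G(9) = mex{2,0,1} = 3
G(10) = mex{3,1,0} = 2
G(11) = mex{2,2,1} = 0
G(12) = mex{0,3,0} = 1
G(13) = mex{1,2,1} = 0
G(14) = mex{0,0,0} = 1
G(15) = mex{1,1,1} = 0
G(16) = mex{0,0,2} = 1
G(17) = mex{1,1,3} = 0
G(18) = mex{0,0,2} = 1
G_B(18) = 1.
Heap C, S = {3, 4, 5, 7, 9}:
G(0) = 0
G(1) = mex{} = 0
G(2) = mex{} = 0
G(3) = mex{0} = 1
G(4) = mex{0,0} = 1
G(5) = mex{0,0,0} = 1
G(6) = mex{1,0,0} = 2
G(7) = mex{1,1,0,0} = 2
G(8) = mex{1,1,1,0} = 2
G(9) = mex{2,1,1,0,0} = 3
G(10) = mex{2,2,1,1,0} = 3
G(11) = mex{2,2,2,1,0} = 3
G(12) = mex{3,2,2,1,1} = 0
G(13) = mex{3,3,2,2,1} = 0
G(14) = mex{3,3,3,2,1} = 0
G_C(14) = 0.
Combined Grundy value = 2 ⊕ 1 ⊕ 0 = 3.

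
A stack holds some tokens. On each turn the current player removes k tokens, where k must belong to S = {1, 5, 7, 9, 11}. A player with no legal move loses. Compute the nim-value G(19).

1

G(0) = 0
G(1) = mex{0} = 1
G(2) = mex{1} = 0
G(3) = mex{0} = 1
G(4) = mex{1} = 0
G(5) = mex{0,0} = 1
G(6) = mex{1,1} = 0
G(7) = mex{0,0,0} = 1
G(8) = mex{1,1,1} = 0
G(9) = mex{0,0,0,0} = 1
G(10) = mex{1,1,1,1} = 0
G(11) = mex{0,0,0,0,0} = 1
G(12) = mex{1,1,1,1,1} = 0
G(13) = mex{0,0,0,0,0} = 1
G(14) = mex{1,1,1,1,1} = 0
G(15) = mex{0,0,0,0,0} = 1
G(16) = mex{1,1,1,1,1} = 0
G(17) = mex{0,0,0,0,0} = 1
G(18) = mex{1,1,1,1,1} = 0
G(19) = mex{0,0,0,0,0} = 1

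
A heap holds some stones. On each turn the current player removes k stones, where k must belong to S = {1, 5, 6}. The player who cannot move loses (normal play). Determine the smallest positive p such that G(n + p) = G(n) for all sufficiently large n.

G(0) = 0
G(1) = mex{0} = 1
G(2) = mex{1} = 0
G(3) = mex{0} = 1
G(4) = mex{1} = 0
G(5) = mex{0,0} = 1
G(6) = mex{1,1,0} = 2
G(7) = mex{2,0,1} = 3
G(8) = mex{3,1,0} = 2
G(9) = mex{2,0,1} = 3
G(10) = mex{3,1,0} = 2
G(11) = mex{2,2,1} = 0
G(12) = mex{0,3,2} = 1
G(13) = mex{1,2,3} = 0
G(14) = mex{0,3,2} = 1
G(15) = mex{1,2,3} = 0
G(16) = mex{0,0,2} = 1
G(17) = mex{1,1,0} = 2
G(18) = mex{2,0,1} = 3
G(19) = mex{3,1,0} = 2
G(20) = mex{2,0,1} = 3
G(21) = mex{3,1,0} = 2
G(22) = mex{2,2,1} = 0
G(23) = mex{0,3,2} = 1
G(n+11) = G(n) holds for n = 0,…,5 (a full window of length max(S) = 6), so the sequence is purely periodic with period 11.

11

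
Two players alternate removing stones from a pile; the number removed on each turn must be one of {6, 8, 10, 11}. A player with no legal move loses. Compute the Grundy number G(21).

0

G(0) = 0
G(1) = mex{} = 0
G(2) = mex{} = 0
G(3) = mex{} = 0
G(4) = mex{} = 0
G(5) = mex{} = 0
G(6) = mex{0} = 1
G(7) = mex{0} = 1
G(8) = mex{0,0} = 1
G(9) = mex{0,0} = 1
G(10) = mex{0,0,0} = 1
G(11) = mex{0,0,0,0} = 1
G(12) = mex{1,0,0,0} = 2
G(13) = mex{1,0,0,0} = 2
G(14) = mex{1,1,0,0} = 2
G(15) = mex{1,1,0,0} = 2
G(16) = mex{1,1,1,0} = 2
G(17) = mex{1,1,1,1} = 0
G(18) = mex{2,1,1,1} = 0
G(19) = mex{2,1,1,1} = 0
G(20) = mex{2,2,1,1} = 0
G(21) = mex{2,2,1,1} = 0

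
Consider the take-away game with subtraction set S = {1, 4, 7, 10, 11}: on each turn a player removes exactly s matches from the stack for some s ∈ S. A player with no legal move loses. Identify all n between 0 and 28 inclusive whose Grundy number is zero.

G(0) = 0
G(1) = mex{0} = 1
G(2) = mex{1} = 0
G(3) = mex{0} = 1
G(4) = mex{1,0} = 2
G(5) = mex{2,1} = 0
G(6) = mex{0,0} = 1
G(7) = mex{1,1,0} = 2
G(8) = mex{2,2,1} = 0
G(9) = mex{0,0,0} = 1
G(10) = mex{1,1,1,0} = 2
G(11) = mex{2,2,2,1,0} = 3
G(12) = mex{3,0,0,0,1} = 2
G(13) = mex{2,1,1,1,0} = 3
G(14) = mex{3,2,2,2,1} = 0
G(15) = mex{0,3,0,0,2} = 1
G(16) = mex{1,2,1,1,0} = 3
G(17) = mex{3,3,2,2,1} = 0
G(18) = mex{0,0,3,0,2} = 1
G(19) = mex{1,1,2,1,0} = 3
G(20) = mex{3,3,3,2,1} = 0
G(21) = mex{0,0,0,3,2} = 1
G(22) = mex{1,1,1,2,3} = 0
G(23) = mex{0,3,3,3,2} = 1
G(24) = mex{1,0,0,0,3} = 2
G(25) = mex{2,1,1,1,0} = 3
G(26) = mex{3,0,3,3,1} = 2
G(27) = mex{2,1,0,0,3} = 4
G(28) = mex{4,2,1,1,0} = 3
P-positions are exactly the n with G(n) = 0.

0, 2, 5, 8, 14, 17, 20, 22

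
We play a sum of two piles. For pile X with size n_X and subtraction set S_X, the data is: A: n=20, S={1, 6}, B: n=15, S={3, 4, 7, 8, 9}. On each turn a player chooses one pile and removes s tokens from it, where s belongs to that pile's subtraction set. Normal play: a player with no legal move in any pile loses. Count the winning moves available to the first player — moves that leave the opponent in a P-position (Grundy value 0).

4

Pile A, S = {1, 6}:
G(0) = 0
G(1) = mex{0} = 1
G(2) = mex{1} = 0
G(3) = mex{0} = 1
G(4) = mex{1} = 0
G(5) = mex{0} = 1
G(6) = mex{1,0} = 2
G(7) = mex{2,1} = 0
G(8) = mex{0,0} = 1
G(9) = mex{1,1} = 0
G(10) = mex{0,0} = 1
G(11) = mex{1,1} = 0
G(12) = mex{0,2} = 1
G(13) = mex{1,0} = 2
G(14) = mex{2,1} = 0
G(15) = mex{0,0} = 1
G(16) = mex{1,1} = 0
G(17) = mex{0,0} = 1
G(18) = mex{1,1} = 0
G(19) = mex{0,2} = 1
G(20) = mex{1,0} = 2
G_A(20) = 2.
Pile B, S = {3, 4, 7, 8, 9}:
G(0) = 0
G(1) = mex{} = 0
G(2) = mex{} = 0
G(3) = mex{0} = 1
G(4) = mex{0,0} = 1
G(5) = mex{0,0} = 1
G(6) = mex{1,0} = 2
G(7) = mex{1,1,0} = 2
G(8) = mex{1,1,0,0} = 2
G(9) = mex{2,1,0,0,0} = 3
G(10) = mex{2,2,1,0,0} = 3
G(11) = mex{2,2,1,1,0} = 3
G(12) = mex{3,2,1,1,1} = 0
G(13) = mex{3,3,2,1,1} = 0
G(14) = mex{3,3,2,2,1} = 0
G(15) = mex{0,3,2,2,2} = 1
G_B(15) = 1.
Combined Grundy value = 2 ⊕ 1 = 3.
A winning move leaves total XOR = 0, i.e. changes one component's Grundy value g to g ⊕ X where X is the current total.
Pile A: need g' = 2⊕3 = 1. Options: 20−1→G=1, 20−6→G=0. Hits: 1.
Pile B: need g' = 1⊕3 = 2. Options: 15−3→G=0, 15−4→G=3, 15−7→G=2, 15−8→G=2, 15−9→G=2. Hits: 3.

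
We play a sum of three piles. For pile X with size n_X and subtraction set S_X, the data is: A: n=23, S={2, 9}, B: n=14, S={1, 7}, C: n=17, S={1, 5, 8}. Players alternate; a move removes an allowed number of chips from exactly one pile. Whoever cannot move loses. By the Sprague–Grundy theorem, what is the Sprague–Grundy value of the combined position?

0

Pile A, S = {2, 9}:
G(0) = 0
G(1) = mex{} = 0
G(2) = mex{0} = 1
G(3) = mex{0} = 1
G(4) = mex{1} = 0
G(5) = mex{1} = 0
G(6) = mex{0} = 1
G(7) = mex{0} = 1
G(8) = mex{1} = 0
G(9) = mex{1,0} = 2
G(10) = mex{0,0} = 1
G(11) = mex{2,1} = 0
G(12) = mex{1,1} = 0
G(13) = mex{0,0} = 1
G(14) = mex{0,0} = 1
G(15) = mex{1,1} = 0
G(16) = mex{1,1} = 0
G(17) = mex{0,0} = 1
G(18) = mex{0,2} = 1
G(19) = mex{1,1} = 0
G(20) = mex{1,0} = 2
G(21) = mex{0,0} = 1
G(22) = mex{2,1} = 0
G(23) = mex{1,1} = 0
G_A(23) = 0.
Pile B, S = {1, 7}:
G(0) = 0
G(1) = mex{0} = 1
G(2) = mex{1} = 0
G(3) = mex{0} = 1
G(4) = mex{1} = 0
G(5) = mex{0} = 1
G(6) = mex{1} = 0
G(7) = mex{0,0} = 1
G(8) = mex{1,1} = 0
G(9) = mex{0,0} = 1
G(10) = mex{1,1} = 0
G(11) = mex{0,0} = 1
G(12) = mex{1,1} = 0
G(13) = mex{0,0} = 1
G(14) = mex{1,1} = 0
G_B(14) = 0.
Pile C, S = {1, 5, 8}:
n :  0  1  2  3  4  5  6  7  8  9 10 11 12 13 14 15 16 17
G :  0  1  0  1  0  1  0  1  2  3  2  3  2  0  1  0  1  0
G_C(17) = 0.
Combined Grundy value = 0 ⊕ 0 ⊕ 0 = 0.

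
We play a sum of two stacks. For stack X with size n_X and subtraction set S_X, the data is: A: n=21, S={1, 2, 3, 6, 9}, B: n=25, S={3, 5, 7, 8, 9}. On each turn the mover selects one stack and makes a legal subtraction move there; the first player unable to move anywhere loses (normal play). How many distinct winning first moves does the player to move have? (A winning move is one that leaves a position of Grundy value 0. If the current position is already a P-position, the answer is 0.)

Stack A, S = {1, 2, 3, 6, 9}:
G(0) = 0
G(1) = mex{0} = 1
G(2) = mex{1,0} = 2
G(3) = mex{2,1,0} = 3
G(4) = mex{3,2,1} = 0
G(5) = mex{0,3,2} = 1
G(6) = mex{1,0,3,0} = 2
G(7) = mex{2,1,0,1} = 3
G(8) = mex{3,2,1,2} = 0
G(9) = mex{0,3,2,3,0} = 1
G(10) = mex{1,0,3,0,1} = 2
G(11) = mex{2,1,0,1,2} = 3
G(12) = mex{3,2,1,2,3} = 0
G(13) = mex{0,3,2,3,0} = 1
G(14) = mex{1,0,3,0,1} = 2
G(15) = mex{2,1,0,1,2} = 3
G(16) = mex{3,2,1,2,3} = 0
G(17) = mex{0,3,2,3,0} = 1
G(18) = mex{1,0,3,0,1} = 2
G(19) = mex{2,1,0,1,2} = 3
G(20) = mex{3,2,1,2,3} = 0
G(21) = mex{0,3,2,3,0} = 1
G_A(21) = 1.
Stack B, S = {3, 5, 7, 8, 9}:
G(0) = 0
G(1) = mex{} = 0
G(2) = mex{} = 0
G(3) = mex{0} = 1
G(4) = mex{0} = 1
G(5) = mex{0,0} = 1
G(6) = mex{1,0} = 2
G(7) = mex{1,0,0} = 2
G(8) = mex{1,1,0,0} = 2
G(9) = mex{2,1,0,0,0} = 3
G(10) = mex{2,1,1,0,0} = 3
G(11) = mex{2,2,1,1,0} = 3
G(12) = mex{3,2,1,1,1} = 0
G(13) = mex{3,2,2,1,1} = 0
G(14) = mex{3,3,2,2,1} = 0
G(15) = mex{0,3,2,2,2} = 1
G(16) = mex{0,3,3,2,2} = 1
G(17) = mex{0,0,3,3,2} = 1
G(18) = mex{1,0,3,3,3} = 2
G(19) = mex{1,0,0,3,3} = 2
G(20) = mex{1,1,0,0,3} = 2
G(21) = mex{2,1,0,0,0} = 3
G(22) = mex{2,1,1,0,0} = 3
G(23) = mex{2,2,1,1,0} = 3
G(24) = mex{3,2,1,1,1} = 0
G(25) = mex{3,2,2,1,1} = 0
G_B(25) = 0.
Combined Grundy value = 1 ⊕ 0 = 1.
A winning move leaves total XOR = 0, i.e. changes one component's Grundy value g to g ⊕ X where X is the current total.
Stack A: need g' = 1⊕1 = 0. Options: 21−1→G=0, 21−2→G=3, 21−3→G=2, 21−6→G=3, 21−9→G=0. Hits: 2.
Stack B: need g' = 0⊕1 = 1. Options: 25−3→G=3, 25−5→G=2, 25−7→G=2, 25−8→G=1, 25−9→G=1. Hits: 2.

4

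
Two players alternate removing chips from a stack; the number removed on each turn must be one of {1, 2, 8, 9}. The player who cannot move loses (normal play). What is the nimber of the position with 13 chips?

0

n :  0  1  2  3  4  5  6  7  8  9 10 11 12 13
G :  0  1  2  0  1  2  0  1  2  3  0  1  2  0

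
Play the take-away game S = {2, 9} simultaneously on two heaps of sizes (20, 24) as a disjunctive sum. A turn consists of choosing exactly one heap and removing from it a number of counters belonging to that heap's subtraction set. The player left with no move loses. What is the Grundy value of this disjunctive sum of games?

All heaps use S = {2, 9}:
n :  0  1  2  3  4  5  6  7  8  9 10 11 12 13 14 15 16 17 18 19 20 21 22 23 24
G :  0  0  1  1  0  0  1  1  0  2  1  0  0  1  1  0  0  1  1  0  2  1  0  0  1
Heap A: G(20) = 2.
Heap B: G(24) = 1.
Combined Grundy value = 2 ⊕ 1 = 3.

3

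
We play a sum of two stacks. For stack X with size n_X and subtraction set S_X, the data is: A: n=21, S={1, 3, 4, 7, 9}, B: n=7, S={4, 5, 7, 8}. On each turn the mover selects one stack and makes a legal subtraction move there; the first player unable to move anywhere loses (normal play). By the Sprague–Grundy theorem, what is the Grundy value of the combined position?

2

Stack A, S = {1, 3, 4, 7, 9}:
n :  0  1  2  3  4  5  6  7  8  9 10 11 12 13 14 15 16 17 18 19 20 21
G :  0  1  0  1  2  3  2  3  0  1  0  1  2  3  2  3  0  1  0  1  2  3
G_A(21) = 3.
Stack B, S = {4, 5, 7, 8}:
n : 0 1 2 3 4 5 6 7
G : 0 0 0 0 1 1 1 1
G_B(7) = 1.
Combined Grundy value = 3 ⊕ 1 = 2.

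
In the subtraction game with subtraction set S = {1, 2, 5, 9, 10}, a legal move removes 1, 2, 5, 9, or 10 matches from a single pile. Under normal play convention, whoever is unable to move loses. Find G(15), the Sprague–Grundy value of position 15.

1

G(0) = 0
G(1) = mex{0} = 1
G(2) = mex{1,0} = 2
G(3) = mex{2,1} = 0
G(4) = mex{0,2} = 1
G(5) = mex{1,0,0} = 2
G(6) = mex{2,1,1} = 0
G(7) = mex{0,2,2} = 1
G(8) = mex{1,0,0} = 2
G(9) = mex{2,1,1,0} = 3
G(10) = mex{3,2,2,1,0} = 4
G(11) = mex{4,3,0,2,1} = 5
G(12) = mex{5,4,1,0,2} = 3
G(13) = mex{3,5,2,1,0} = 4
G(14) = mex{4,3,3,2,1} = 0
G(15) = mex{0,4,4,0,2} = 1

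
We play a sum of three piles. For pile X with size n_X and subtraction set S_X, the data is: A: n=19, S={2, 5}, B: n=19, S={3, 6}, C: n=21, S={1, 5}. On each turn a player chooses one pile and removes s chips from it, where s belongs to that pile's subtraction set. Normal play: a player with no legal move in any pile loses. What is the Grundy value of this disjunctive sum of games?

Pile A, S = {2, 5}:
G(0) = 0
G(1) = mex{} = 0
G(2) = mex{0} = 1
G(3) = mex{0} = 1
G(4) = mex{1} = 0
G(5) = mex{1,0} = 2
G(6) = mex{0,0} = 1
G(7) = mex{2,1} = 0
G(8) = mex{1,1} = 0
G(9) = mex{0,0} = 1
G(10) = mex{0,2} = 1
G(11) = mex{1,1} = 0
G(12) = mex{1,0} = 2
G(13) = mex{0,0} = 1
G(14) = mex{2,1} = 0
G(15) = mex{1,1} = 0
G(16) = mex{0,0} = 1
G(17) = mex{0,2} = 1
G(18) = mex{1,1} = 0
G(19) = mex{1,0} = 2
G_A(19) = 2.
Pile B, S = {3, 6}:
n :  0  1  2  3  4  5  6  7  8  9 10 11 12 13 14 15 16 17 18 19
G :  0  0  0  1  1  1  2  2  2  0  0  0  1  1  1  2  2  2  0  0
G_B(19) = 0.
Pile C, S = {1, 5}:
G(0) = 0
G(1) = mex{0} = 1
G(2) = mex{1} = 0
G(3) = mex{0} = 1
G(4) = mex{1} = 0
G(5) = mex{0,0} = 1
G(6) = mex{1,1} = 0
G(7) = mex{0,0} = 1
G(8) = mex{1,1} = 0
G(9) = mex{0,0} = 1
G(10) = mex{1,1} = 0
G(11) = mex{0,0} = 1
G(12) = mex{1,1} = 0
G(13) = mex{0,0} = 1
G(14) = mex{1,1} = 0
G(15) = mex{0,0} = 1
G(16) = mex{1,1} = 0
G(17) = mex{0,0} = 1
G(18) = mex{1,1} = 0
G(19) = mex{0,0} = 1
G(20) = mex{1,1} = 0
G(21) = mex{0,0} = 1
G_C(21) = 1.
Combined Grundy value = 2 ⊕ 0 ⊕ 1 = 3.

3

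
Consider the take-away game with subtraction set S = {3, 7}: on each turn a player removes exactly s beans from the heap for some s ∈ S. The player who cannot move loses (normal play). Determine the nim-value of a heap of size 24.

G(0) = 0
G(1) = mex{} = 0
G(2) = mex{} = 0
G(3) = mex{0} = 1
G(4) = mex{0} = 1
G(5) = mex{0} = 1
G(6) = mex{1} = 0
G(7) = mex{1,0} = 2
G(8) = mex{1,0} = 2
G(9) = mex{0,0} = 1
G(10) = mex{2,1} = 0
G(11) = mex{2,1} = 0
G(12) = mex{1,1} = 0
G(13) = mex{0,0} = 1
G(14) = mex{0,2} = 1
G(15) = mex{0,2} = 1
G(16) = mex{1,1} = 0
G(17) = mex{1,0} = 2
G(18) = mex{1,0} = 2
G(19) = mex{0,0} = 1
G(20) = mex{2,1} = 0
G(21) = mex{2,1} = 0
G(22) = mex{1,1} = 0
G(23) = mex{0,0} = 1
G(24) = mex{0,2} = 1

1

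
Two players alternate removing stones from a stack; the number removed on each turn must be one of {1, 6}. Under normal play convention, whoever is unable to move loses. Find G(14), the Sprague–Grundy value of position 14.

0

n :  0  1  2  3  4  5  6  7  8  9 10 11 12 13 14
G :  0  1  0  1  0  1  2  0  1  0  1  0  1  2  0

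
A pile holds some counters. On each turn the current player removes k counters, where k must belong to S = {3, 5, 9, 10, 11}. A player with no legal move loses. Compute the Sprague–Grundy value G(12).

4

G(0) = 0
G(1) = mex{} = 0
G(2) = mex{} = 0
G(3) = mex{0} = 1
G(4) = mex{0} = 1
G(5) = mex{0,0} = 1
G(6) = mex{1,0} = 2
G(7) = mex{1,0} = 2
G(8) = mex{1,1} = 0
G(9) = mex{2,1,0} = 3
G(10) = mex{2,1,0,0} = 3
G(11) = mex{0,2,0,0,0} = 1
G(12) = mex{3,2,1,0,0} = 4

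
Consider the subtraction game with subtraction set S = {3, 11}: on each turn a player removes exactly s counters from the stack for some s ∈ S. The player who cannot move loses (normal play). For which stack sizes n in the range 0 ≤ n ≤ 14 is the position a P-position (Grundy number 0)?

0, 1, 2, 6, 7, 8, 14

n :  0  1  2  3  4  5  6  7  8  9 10 11 12 13 14
G :  0  0  0  1  1  1  0  0  0  1  1  1  2  2  0
P-positions are exactly the n with G(n) = 0.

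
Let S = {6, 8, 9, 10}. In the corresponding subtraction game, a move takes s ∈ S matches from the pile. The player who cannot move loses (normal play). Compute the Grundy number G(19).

G(0) = 0
G(1) = mex{} = 0
G(2) = mex{} = 0
G(3) = mex{} = 0
G(4) = mex{} = 0
G(5) = mex{} = 0
G(6) = mex{0} = 1
G(7) = mex{0} = 1
G(8) = mex{0,0} = 1
G(9) = mex{0,0,0} = 1
G(10) = mex{0,0,0,0} = 1
G(11) = mex{0,0,0,0} = 1
G(12) = mex{1,0,0,0} = 2
G(13) = mex{1,0,0,0} = 2
G(14) = mex{1,1,0,0} = 2
G(15) = mex{1,1,1,0} = 2
G(16) = mex{1,1,1,1} = 0
G(17) = mex{1,1,1,1} = 0
G(18) = mex{2,1,1,1} = 0
G(19) = mex{2,1,1,1} = 0

0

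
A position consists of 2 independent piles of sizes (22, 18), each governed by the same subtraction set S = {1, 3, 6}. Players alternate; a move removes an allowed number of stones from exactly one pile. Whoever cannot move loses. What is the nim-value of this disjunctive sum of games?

0

All piles use S = {1, 3, 6}:
G(0) = 0
G(1) = mex{0} = 1
G(2) = mex{1} = 0
G(3) = mex{0,0} = 1
G(4) = mex{1,1} = 0
G(5) = mex{0,0} = 1
G(6) = mex{1,1,0} = 2
G(7) = mex{2,0,1} = 3
G(8) = mex{3,1,0} = 2
G(9) = mex{2,2,1} = 0
G(10) = mex{0,3,0} = 1
G(11) = mex{1,2,1} = 0
G(12) = mex{0,0,2} = 1
G(13) = mex{1,1,3} = 0
G(14) = mex{0,0,2} = 1
G(15) = mex{1,1,0} = 2
G(16) = mex{2,0,1} = 3
G(17) = mex{3,1,0} = 2
G(18) = mex{2,2,1} = 0
G(19) = mex{0,3,0} = 1
G(20) = mex{1,2,1} = 0
G(21) = mex{0,0,2} = 1
G(22) = mex{1,1,3} = 0
Pile A: G(22) = 0.
Pile B: G(18) = 0.
Combined Grundy value = 0 ⊕ 0 = 0.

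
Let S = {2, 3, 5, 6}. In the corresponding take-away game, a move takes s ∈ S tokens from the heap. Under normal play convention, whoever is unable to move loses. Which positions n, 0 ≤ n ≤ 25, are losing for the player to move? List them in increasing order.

G(0) = 0
G(1) = mex{} = 0
G(2) = mex{0} = 1
G(3) = mex{0,0} = 1
G(4) = mex{1,0} = 2
G(5) = mex{1,1,0} = 2
G(6) = mex{2,1,0,0} = 3
G(7) = mex{2,2,1,0} = 3
G(8) = mex{3,2,1,1} = 0
G(9) = mex{3,3,2,1} = 0
G(10) = mex{0,3,2,2} = 1
G(11) = mex{0,0,3,2} = 1
G(12) = mex{1,0,3,3} = 2
G(13) = mex{1,1,0,3} = 2
G(14) = mex{2,1,0,0} = 3
G(15) = mex{2,2,1,0} = 3
G(16) = mex{3,2,1,1} = 0
G(17) = mex{3,3,2,1} = 0
G(18) = mex{0,3,2,2} = 1
G(19) = mex{0,0,3,2} = 1
G(20) = mex{1,0,3,3} = 2
G(21) = mex{1,1,0,3} = 2
G(22) = mex{2,1,0,0} = 3
G(23) = mex{2,2,1,0} = 3
G(24) = mex{3,2,1,1} = 0
G(25) = mex{3,3,2,1} = 0
P-positions are exactly the n with G(n) = 0.

0, 1, 8, 9, 16, 17, 24, 25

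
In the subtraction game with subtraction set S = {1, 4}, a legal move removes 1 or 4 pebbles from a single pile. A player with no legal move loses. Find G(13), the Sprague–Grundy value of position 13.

1

n :  0  1  2  3  4  5  6  7  8  9 10 11 12 13
G :  0  1  0  1  2  0  1  0  1  2  0  1  0  1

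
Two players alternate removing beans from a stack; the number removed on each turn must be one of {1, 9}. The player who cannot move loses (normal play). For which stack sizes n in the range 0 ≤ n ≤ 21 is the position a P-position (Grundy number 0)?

0, 2, 4, 6, 8, 10, 12, 14, 16, 18, 20

n :  0  1  2  3  4  5  6  7  8  9 10 11 12 13 14 15 16 17 18 19 20 21
G :  0  1  0  1  0  1  0  1  0  1  0  1  0  1  0  1  0  1  0  1  0  1
P-positions are exactly the n with G(n) = 0.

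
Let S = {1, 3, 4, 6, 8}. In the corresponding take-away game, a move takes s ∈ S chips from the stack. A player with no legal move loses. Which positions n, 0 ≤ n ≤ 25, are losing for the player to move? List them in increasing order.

0, 2, 7, 9, 14, 16, 21, 23

n :  0  1  2  3  4  5  6  7  8  9 10 11 12 13 14 15 16 17 18 19 20 21 22 23 24 25
G :  0  1  0  1  2  3  2  0  1  0  1  2  3  2  0  1  0  1  2  3  2  0  1  0  1  2
P-positions are exactly the n with G(n) = 0.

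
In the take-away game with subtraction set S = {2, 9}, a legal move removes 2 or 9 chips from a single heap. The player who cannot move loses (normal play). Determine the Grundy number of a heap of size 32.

1

G(0) = 0
G(1) = mex{} = 0
G(2) = mex{0} = 1
G(3) = mex{0} = 1
G(4) = mex{1} = 0
G(5) = mex{1} = 0
G(6) = mex{0} = 1
G(7) = mex{0} = 1
G(8) = mex{1} = 0
G(9) = mex{1,0} = 2
G(10) = mex{0,0} = 1
G(11) = mex{2,1} = 0
G(12) = mex{1,1} = 0
G(13) = mex{0,0} = 1
G(14) = mex{0,0} = 1
G(15) = mex{1,1} = 0
G(16) = mex{1,1} = 0
G(17) = mex{0,0} = 1
G(18) = mex{0,2} = 1
G(19) = mex{1,1} = 0
G(20) = mex{1,0} = 2
G(21) = mex{0,0} = 1
G(22) = mex{2,1} = 0
G(23) = mex{1,1} = 0
G(24) = mex{0,0} = 1
G(25) = mex{0,0} = 1
G(26) = mex{1,1} = 0
G(27) = mex{1,1} = 0
G(28) = mex{0,0} = 1
G(29) = mex{0,2} = 1
G(30) = mex{1,1} = 0
G(31) = mex{1,0} = 2
G(32) = mex{0,0} = 1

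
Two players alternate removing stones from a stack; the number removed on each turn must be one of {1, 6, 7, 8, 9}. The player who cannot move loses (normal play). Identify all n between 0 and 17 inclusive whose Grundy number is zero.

0, 2, 4, 14, 16

n :  0  1  2  3  4  5  6  7  8  9 10 11 12 13 14 15 16 17
G :  0  1  0  1  0  1  2  3  2  3  2  3  4  5  0  1  0  1
P-positions are exactly the n with G(n) = 0.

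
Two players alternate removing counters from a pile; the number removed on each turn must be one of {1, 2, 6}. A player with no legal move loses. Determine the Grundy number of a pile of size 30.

2

n :  0  1  2  3  4  5  6  7  8  9 10 11 12 13 14 15 16 17 18 19 20 21 22 23 24 25 26 27 28 29 30
G :  0  1  2  0  1  2  3  0  1  2  0  1  2  3  0  1  2  0  1  2  3  0  1  2  0  1  2  3  0  1  2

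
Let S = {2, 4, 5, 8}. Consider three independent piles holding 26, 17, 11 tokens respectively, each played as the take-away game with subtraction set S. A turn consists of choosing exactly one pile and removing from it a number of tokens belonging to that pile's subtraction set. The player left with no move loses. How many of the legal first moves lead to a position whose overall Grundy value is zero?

All piles use S = {2, 4, 5, 8}:
n :  0  1  2  3  4  5  6  7  8  9 10 11 12 13 14 15 16 17 18 19 20 21 22 23 24 25 26
G :  0  0  1  1  2  2  3  0  4  1  0  2  1  0  2  1  0  2  1  0  2  1  0  2  1  0  2
Pile A: G(26) = 2.
Pile B: G(17) = 2.
Pile C: G(11) = 2.
Combined Grundy value = 2 ⊕ 2 ⊕ 2 = 2.
A winning move leaves total XOR = 0, i.e. changes one component's Grundy value g to g ⊕ X where X is the current total.
Pile A: need g' = 2⊕2 = 0. Options: 26−2→G=1, 26−4→G=0, 26−5→G=1, 26−8→G=1. Hits: 1.
Pile B: need g' = 2⊕2 = 0. Options: 17−2→G=1, 17−4→G=0, 17−5→G=1, 17−8→G=1. Hits: 1.
Pile C: need g' = 2⊕2 = 0. Options: 11−2→G=1, 11−4→G=0, 11−5→G=3, 11−8→G=1. Hits: 1.

3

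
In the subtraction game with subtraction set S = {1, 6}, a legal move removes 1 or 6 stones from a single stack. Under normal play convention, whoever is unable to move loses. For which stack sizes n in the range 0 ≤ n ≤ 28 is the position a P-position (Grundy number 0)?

n :  0  1  2  3  4  5  6  7  8  9 10 11 12 13 14 15 16 17 18 19 20 21 22 23 24 25 26 27 28
G :  0  1  0  1  0  1  2  0  1  0  1  0  1  2  0  1  0  1  0  1  2  0  1  0  1  0  1  2  0
P-positions are exactly the n with G(n) = 0.

0, 2, 4, 7, 9, 11, 14, 16, 18, 21, 23, 25, 28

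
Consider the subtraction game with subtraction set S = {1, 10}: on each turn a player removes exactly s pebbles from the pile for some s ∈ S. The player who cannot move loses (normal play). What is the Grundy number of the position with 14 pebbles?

1

n :  0  1  2  3  4  5  6  7  8  9 10 11 12 13 14
G :  0  1  0  1  0  1  0  1  0  1  2  0  1  0  1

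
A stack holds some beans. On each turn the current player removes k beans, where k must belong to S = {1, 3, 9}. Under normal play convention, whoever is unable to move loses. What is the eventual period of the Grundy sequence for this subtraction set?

n :  0  1  2  3  4  5  6  7  8  9 10 11 12 13 14
G :  0  1  0  1  0  1  0  1  0  1  0  1  0  1  0
G(n+2) = G(n) holds for n = 0,…,8 (a full window of length max(S) = 9), so the sequence is purely periodic with period 2.

2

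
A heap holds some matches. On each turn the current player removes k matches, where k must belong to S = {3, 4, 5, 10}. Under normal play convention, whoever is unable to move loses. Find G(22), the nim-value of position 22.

n :  0  1  2  3  4  5  6  7  8  9 10 11 12 13 14 15 16 17 18 19 20 21 22
G :  0  0  0  1  1  1  2  2  0  0  3  1  1  2  2  0  0  0  1  1  1  2  2

2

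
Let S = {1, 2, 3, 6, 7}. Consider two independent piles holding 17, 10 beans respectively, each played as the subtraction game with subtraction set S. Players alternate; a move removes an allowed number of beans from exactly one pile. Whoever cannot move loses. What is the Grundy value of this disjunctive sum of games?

All piles use S = {1, 2, 3, 6, 7}:
G(0) = 0
G(1) = mex{0} = 1
G(2) = mex{1,0} = 2
G(3) = mex{2,1,0} = 3
G(4) = mex{3,2,1} = 0
G(5) = mex{0,3,2} = 1
G(6) = mex{1,0,3,0} = 2
G(7) = mex{2,1,0,1,0} = 3
G(8) = mex{3,2,1,2,1} = 0
G(9) = mex{0,3,2,3,2} = 1
G(10) = mex{1,0,3,0,3} = 2
G(11) = mex{2,1,0,1,0} = 3
G(12) = mex{3,2,1,2,1} = 0
G(13) = mex{0,3,2,3,2} = 1
G(14) = mex{1,0,3,0,3} = 2
G(15) = mex{2,1,0,1,0} = 3
G(16) = mex{3,2,1,2,1} = 0
G(17) = mex{0,3,2,3,2} = 1
Pile A: G(17) = 1.
Pile B: G(10) = 2.
Combined Grundy value = 1 ⊕ 2 = 3.

3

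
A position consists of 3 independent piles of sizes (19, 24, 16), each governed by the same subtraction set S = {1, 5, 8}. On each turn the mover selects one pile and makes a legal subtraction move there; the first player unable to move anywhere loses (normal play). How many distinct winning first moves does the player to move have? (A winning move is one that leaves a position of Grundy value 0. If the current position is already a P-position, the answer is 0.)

2

All piles use S = {1, 5, 8}:
G(0) = 0
G(1) = mex{0} = 1
G(2) = mex{1} = 0
G(3) = mex{0} = 1
G(4) = mex{1} = 0
G(5) = mex{0,0} = 1
G(6) = mex{1,1} = 0
G(7) = mex{0,0} = 1
G(8) = mex{1,1,0} = 2
G(9) = mex{2,0,1} = 3
G(10) = mex{3,1,0} = 2
G(11) = mex{2,0,1} = 3
G(12) = mex{3,1,0} = 2
G(13) = mex{2,2,1} = 0
G(14) = mex{0,3,0} = 1
G(15) = mex{1,2,1} = 0
G(16) = mex{0,3,2} = 1
G(17) = mex{1,2,3} = 0
G(18) = mex{0,0,2} = 1
G(19) = mex{1,1,3} = 0
G(20) = mex{0,0,2} = 1
G(21) = mex{1,1,0} = 2
G(22) = mex{2,0,1} = 3
G(23) = mex{3,1,0} = 2
G(24) = mex{2,0,1} = 3
Pile A: G(19) = 0.
Pile B: G(24) = 3.
Pile C: G(16) = 1.
Combined Grundy value = 0 ⊕ 3 ⊕ 1 = 2.
A winning move leaves total XOR = 0, i.e. changes one component's Grundy value g to g ⊕ X where X is the current total.
Pile A: need g' = 0⊕2 = 2. Options: 19−1→G=1, 19−5→G=1, 19−8→G=3. Hits: 0.
Pile B: need g' = 3⊕2 = 1. Options: 24−1→G=2, 24−5→G=0, 24−8→G=1. Hits: 1.
Pile C: need g' = 1⊕2 = 3. Options: 16−1→G=0, 16−5→G=3, 16−8→G=2. Hits: 1.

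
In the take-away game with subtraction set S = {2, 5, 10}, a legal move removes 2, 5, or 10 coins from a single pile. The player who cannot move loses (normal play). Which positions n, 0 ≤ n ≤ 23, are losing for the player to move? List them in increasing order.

0, 1, 4, 7, 8, 15, 16, 19, 22, 23

n :  0  1  2  3  4  5  6  7  8  9 10 11 12 13 14 15 16 17 18 19 20 21 22 23
G :  0  0  1  1  0  2  1  0  0  1  1  2  2  3  3  0  0  1  1  0  2  1  0  0
P-positions are exactly the n with G(n) = 0.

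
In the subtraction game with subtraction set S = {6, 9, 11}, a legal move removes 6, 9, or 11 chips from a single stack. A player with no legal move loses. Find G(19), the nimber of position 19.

n :  0  1  2  3  4  5  6  7  8  9 10 11 12 13 14 15 16 17 18 19
G :  0  0  0  0  0  0  1  1  1  1  1  1  2  2  2  2  2  0  0  0

0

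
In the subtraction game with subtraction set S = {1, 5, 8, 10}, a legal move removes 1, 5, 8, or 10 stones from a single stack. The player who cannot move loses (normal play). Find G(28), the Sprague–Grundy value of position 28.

0

G(0) = 0
G(1) = mex{0} = 1
G(2) = mex{1} = 0
G(3) = mex{0} = 1
G(4) = mex{1} = 0
G(5) = mex{0,0} = 1
G(6) = mex{1,1} = 0
G(7) = mex{0,0} = 1
G(8) = mex{1,1,0} = 2
G(9) = mex{2,0,1} = 3
G(10) = mex{3,1,0,0} = 2
G(11) = mex{2,0,1,1} = 3
G(12) = mex{3,1,0,0} = 2
G(13) = mex{2,2,1,1} = 0
G(14) = mex{0,3,0,0} = 1
G(15) = mex{1,2,1,1} = 0
G(16) = mex{0,3,2,0} = 1
G(17) = mex{1,2,3,1} = 0
G(18) = mex{0,0,2,2} = 1
G(19) = mex{1,1,3,3} = 0
G(20) = mex{0,0,2,2} = 1
G(21) = mex{1,1,0,3} = 2
G(22) = mex{2,0,1,2} = 3
G(23) = mex{3,1,0,0} = 2
G(24) = mex{2,0,1,1} = 3
G(25) = mex{3,1,0,0} = 2
G(26) = mex{2,2,1,1} = 0
G(27) = mex{0,3,0,0} = 1
G(28) = mex{1,2,1,1} = 0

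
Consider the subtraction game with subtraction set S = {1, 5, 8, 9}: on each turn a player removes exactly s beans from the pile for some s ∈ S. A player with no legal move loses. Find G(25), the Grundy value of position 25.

n :  0  1  2  3  4  5  6  7  8  9 10 11 12 13 14 15 16 17 18 19 20 21 22 23 24 25
G :  0  1  0  1  0  1  0  1  2  3  2  3  2  3  2  3  0  1  0  1  0  1  0  1  2  3

3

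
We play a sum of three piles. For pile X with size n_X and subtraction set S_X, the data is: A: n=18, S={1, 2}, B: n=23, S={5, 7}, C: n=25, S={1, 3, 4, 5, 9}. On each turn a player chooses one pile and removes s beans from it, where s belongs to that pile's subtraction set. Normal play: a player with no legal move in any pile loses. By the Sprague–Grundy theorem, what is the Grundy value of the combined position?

Pile A, S = {1, 2}:
G(0) = 0
G(1) = mex{0} = 1
G(2) = mex{1,0} = 2
G(3) = mex{2,1} = 0
G(4) = mex{0,2} = 1
G(5) = mex{1,0} = 2
G(6) = mex{2,1} = 0
G(7) = mex{0,2} = 1
G(8) = mex{1,0} = 2
G(9) = mex{2,1} = 0
G(10) = mex{0,2} = 1
G(11) = mex{1,0} = 2
G(12) = mex{2,1} = 0
G(13) = mex{0,2} = 1
G(14) = mex{1,0} = 2
G(15) = mex{2,1} = 0
G(16) = mex{0,2} = 1
G(17) = mex{1,0} = 2
G(18) = mex{2,1} = 0
G_A(18) = 0.
Pile B, S = {5, 7}:
n :  0  1  2  3  4  5  6  7  8  9 10 11 12 13 14 15 16 17 18 19 20 21 22 23
G :  0  0  0  0  0  1  1  1  1  1  2  2  0  0  0  0  0  1  1  1  1  1  2  2
G_B(23) = 2.
Pile C, S = {1, 3, 4, 5, 9}:
G(0) = 0
G(1) = mex{0} = 1
G(2) = mex{1} = 0
G(3) = mex{0,0} = 1
G(4) = mex{1,1,0} = 2
G(5) = mex{2,0,1,0} = 3
G(6) = mex{3,1,0,1} = 2
G(7) = mex{2,2,1,0} = 3
G(8) = mex{3,3,2,1} = 0
G(9) = mex{0,2,3,2,0} = 1
G(10) = mex{1,3,2,3,1} = 0
G(11) = mex{0,0,3,2,0} = 1
G(12) = mex{1,1,0,3,1} = 2
G(13) = mex{2,0,1,0,2} = 3
G(14) = mex{3,1,0,1,3} = 2
G(15) = mex{2,2,1,0,2} = 3
G(16) = mex{3,3,2,1,3} = 0
G(17) = mex{0,2,3,2,0} = 1
G(18) = mex{1,3,2,3,1} = 0
G(19) = mex{0,0,3,2,0} = 1
G(20) = mex{1,1,0,3,1} = 2
G(21) = mex{2,0,1,0,2} = 3
G(22) = mex{3,1,0,1,3} = 2
G(23) = mex{2,2,1,0,2} = 3
G(24) = mex{3,3,2,1,3} = 0
G(25) = mex{0,2,3,2,0} = 1
G_C(25) = 1.
Combined Grundy value = 0 ⊕ 2 ⊕ 1 = 3.

3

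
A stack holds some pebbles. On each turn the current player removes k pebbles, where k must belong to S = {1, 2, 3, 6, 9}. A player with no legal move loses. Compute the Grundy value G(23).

n :  0  1  2  3  4  5  6  7  8  9 10 11 12 13 14 15 16 17 18 19 20 21 22 23
G :  0  1  2  3  0  1  2  3  0  1  2  3  0  1  2  3  0  1  2  3  0  1  2  3

3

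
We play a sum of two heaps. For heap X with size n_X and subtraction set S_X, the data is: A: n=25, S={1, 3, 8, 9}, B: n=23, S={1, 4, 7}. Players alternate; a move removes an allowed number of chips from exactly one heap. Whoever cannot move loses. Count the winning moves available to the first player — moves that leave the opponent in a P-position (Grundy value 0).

Heap A, S = {1, 3, 8, 9}:
G(0) = 0
G(1) = mex{0} = 1
G(2) = mex{1} = 0
G(3) = mex{0,0} = 1
G(4) = mex{1,1} = 0
G(5) = mex{0,0} = 1
G(6) = mex{1,1} = 0
G(7) = mex{0,0} = 1
G(8) = mex{1,1,0} = 2
G(9) = mex{2,0,1,0} = 3
G(10) = mex{3,1,0,1} = 2
G(11) = mex{2,2,1,0} = 3
G(12) = mex{3,3,0,1} = 2
G(13) = mex{2,2,1,0} = 3
G(14) = mex{3,3,0,1} = 2
G(15) = mex{2,2,1,0} = 3
G(16) = mex{3,3,2,1} = 0
G(17) = mex{0,2,3,2} = 1
G(18) = mex{1,3,2,3} = 0
G(19) = mex{0,0,3,2} = 1
G(20) = mex{1,1,2,3} = 0
G(21) = mex{0,0,3,2} = 1
G(22) = mex{1,1,2,3} = 0
G(23) = mex{0,0,3,2} = 1
G(24) = mex{1,1,0,3} = 2
G(25) = mex{2,0,1,0} = 3
G_A(25) = 3.
Heap B, S = {1, 4, 7}:
n :  0  1  2  3  4  5  6  7  8  9 10 11 12 13 14 15 16 17 18 19 20 21 22 23
G :  0  1  0  1  2  0  1  2  0  1  0  1  2  0  1  2  0  1  0  1  2  0  1  2
G_B(23) = 2.
Combined Grundy value = 3 ⊕ 2 = 1.
A winning move leaves total XOR = 0, i.e. changes one component's Grundy value g to g ⊕ X where X is the current total.
Heap A: need g' = 3⊕1 = 2. Options: 25−1→G=2, 25−3→G=0, 25−8→G=1, 25−9→G=0. Hits: 1.
Heap B: need g' = 2⊕1 = 3. Options: 23−1→G=1, 23−4→G=1, 23−7→G=0. Hits: 0.

1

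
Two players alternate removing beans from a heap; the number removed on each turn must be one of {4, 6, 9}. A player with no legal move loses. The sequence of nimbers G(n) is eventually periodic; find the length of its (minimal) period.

G(0) = 0
G(1) = mex{} = 0
G(2) = mex{} = 0
G(3) = mex{} = 0
G(4) = mex{0} = 1
G(5) = mex{0} = 1
G(6) = mex{0,0} = 1
G(7) = mex{0,0} = 1
G(8) = mex{1,0} = 2
G(9) = mex{1,0,0} = 2
G(10) = mex{1,1,0} = 2
G(11) = mex{1,1,0} = 2
G(12) = mex{2,1,0} = 3
G(13) = mex{2,1,1} = 0
G(14) = mex{2,2,1} = 0
G(15) = mex{2,2,1} = 0
G(16) = mex{3,2,1} = 0
G(17) = mex{0,2,2} = 1
G(18) = mex{0,3,2} = 1
G(19) = mex{0,0,2} = 1
G(20) = mex{0,0,2} = 1
G(21) = mex{1,0,3} = 2
G(22) = mex{1,0,0} = 2
G(23) = mex{1,1,0} = 2
G(24) = mex{1,1,0} = 2
G(25) = mex{2,1,0} = 3
G(26) = mex{2,1,1} = 0
G(27) = mex{2,2,1} = 0
G(n+13) = G(n) holds for n = 0,…,8 (a full window of length max(S) = 9), so the sequence is purely periodic with period 13.

13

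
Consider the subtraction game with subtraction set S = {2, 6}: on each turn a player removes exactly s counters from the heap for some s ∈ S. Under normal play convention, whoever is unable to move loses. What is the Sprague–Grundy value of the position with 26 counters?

n :  0  1  2  3  4  5  6  7  8  9 10 11 12 13 14 15 16 17 18 19 20 21 22 23 24 25 26
G :  0  0  1  1  0  0  1  1  0  0  1  1  0  0  1  1  0  0  1  1  0  0  1  1  0  0  1

1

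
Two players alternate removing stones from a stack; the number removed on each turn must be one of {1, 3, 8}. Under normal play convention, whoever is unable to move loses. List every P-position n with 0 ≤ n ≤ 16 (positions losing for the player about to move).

n :  0  1  2  3  4  5  6  7  8  9 10 11 12 13 14 15 16
G :  0  1  0  1  0  1  0  1  2  3  2  0  1  0  1  0  1
P-positions are exactly the n with G(n) = 0.

0, 2, 4, 6, 11, 13, 15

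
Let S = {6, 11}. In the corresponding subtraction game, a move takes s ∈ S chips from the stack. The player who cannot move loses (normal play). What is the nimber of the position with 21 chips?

G(0) = 0
G(1) = mex{} = 0
G(2) = mex{} = 0
G(3) = mex{} = 0
G(4) = mex{} = 0
G(5) = mex{} = 0
G(6) = mex{0} = 1
G(7) = mex{0} = 1
G(8) = mex{0} = 1
G(9) = mex{0} = 1
G(10) = mex{0} = 1
G(11) = mex{0,0} = 1
G(12) = mex{1,0} = 2
G(13) = mex{1,0} = 2
G(14) = mex{1,0} = 2
G(15) = mex{1,0} = 2
G(16) = mex{1,0} = 2
G(17) = mex{1,1} = 0
G(18) = mex{2,1} = 0
G(19) = mex{2,1} = 0
G(20) = mex{2,1} = 0
G(21) = mex{2,1} = 0

0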